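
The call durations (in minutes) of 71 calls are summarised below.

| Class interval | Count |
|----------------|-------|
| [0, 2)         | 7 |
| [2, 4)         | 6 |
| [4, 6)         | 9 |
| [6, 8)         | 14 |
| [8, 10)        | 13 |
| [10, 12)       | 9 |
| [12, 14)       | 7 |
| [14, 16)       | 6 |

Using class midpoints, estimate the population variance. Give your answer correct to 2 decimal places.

Midpoints: 1, 3, 5, 7, 9, 11, 13, 15
n = 71, Σfm = 565, mean = 7.9577
Σfm² = 5647
Σf(m − x̄)² = Σfm² − (Σfm)²/n = 5647 − 565²/71 = 1150.8732
Population variance = 1150.8732 / 71 = 16.2095

16.21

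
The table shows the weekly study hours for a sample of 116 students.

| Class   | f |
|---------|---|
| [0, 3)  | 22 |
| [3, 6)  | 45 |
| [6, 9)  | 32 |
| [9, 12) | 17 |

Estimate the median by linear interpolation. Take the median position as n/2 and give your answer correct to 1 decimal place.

Cumulative frequencies: 22, 67, 99, 116
n = 116; position = n/2 = 58.
This falls in the class [3, 6): L = 3, F = 22, f = 45, h = 3.
Median ≈ 3 + ((58 − 22) / 45) × 3 = 5.4000

5.4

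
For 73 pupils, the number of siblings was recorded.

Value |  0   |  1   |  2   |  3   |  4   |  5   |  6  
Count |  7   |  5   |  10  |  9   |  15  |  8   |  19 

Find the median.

4

Cumulative frequencies: 7, 12, 22, 31, 46, 54, 73
n = 73, so the median is the value in position (n+1)/2 = 37.
Position 37 falls at value 4.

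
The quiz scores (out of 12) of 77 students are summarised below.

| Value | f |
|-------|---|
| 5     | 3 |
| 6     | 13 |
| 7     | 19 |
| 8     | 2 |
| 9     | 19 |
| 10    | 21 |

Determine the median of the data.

9

Cumulative frequencies: 3, 16, 35, 37, 56, 77
n = 77, so the median is the value in position (n+1)/2 = 39.
Position 39 falls at value 9.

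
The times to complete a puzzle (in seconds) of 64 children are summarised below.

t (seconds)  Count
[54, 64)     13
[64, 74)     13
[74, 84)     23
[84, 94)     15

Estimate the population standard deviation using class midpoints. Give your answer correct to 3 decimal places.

Midpoints: 59, 69, 79, 89
n = 64, Σfm = 4816, mean = 75.2500
Σfm² = 369504
Σf(m − x̄)² = Σfm² − (Σfm)²/n = 369504 − 4816²/64 = 7100.0000
Population variance = 7100.0000 / 64 = 110.9375
Standard deviation = √110.9375 = 10.5327

10.533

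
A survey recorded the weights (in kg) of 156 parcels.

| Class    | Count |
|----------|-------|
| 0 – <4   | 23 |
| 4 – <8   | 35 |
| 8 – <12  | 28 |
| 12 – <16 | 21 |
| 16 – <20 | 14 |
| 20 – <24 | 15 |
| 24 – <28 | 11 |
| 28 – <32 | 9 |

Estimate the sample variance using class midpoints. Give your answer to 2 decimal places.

Midpoints: 2, 6, 10, 14, 18, 22, 26, 30
n = 156, Σfm = 1968, mean = 12.6154
Σfm² = 35600
Σf(m − x̄)² = Σfm² − (Σfm)²/n = 35600 − 1968²/156 = 10772.9231
Sample variance = 10772.9231 / 155 = 69.5027

69.50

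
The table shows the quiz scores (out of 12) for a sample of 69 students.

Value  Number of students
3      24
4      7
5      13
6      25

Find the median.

Cumulative frequencies: 24, 31, 44, 69
n = 69, so the median is the value in position (n+1)/2 = 35.
Position 35 falls at value 5.

5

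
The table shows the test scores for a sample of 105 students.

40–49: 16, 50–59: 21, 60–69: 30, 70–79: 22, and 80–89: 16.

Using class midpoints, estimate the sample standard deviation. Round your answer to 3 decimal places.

Midpoints: 44.5, 54.5, 64.5, 74.5, 84.5
n = 105, Σfm = 6782.5, mean = 64.5952
Σfm² = 455216.25
Σf(m − x̄)² = Σfm² − (Σfm)²/n = 455216.25 − 6782.5²/105 = 17099.0476
Sample variance = 17099.0476 / 104 = 164.4139
Standard deviation = √164.4139 = 12.8224

12.822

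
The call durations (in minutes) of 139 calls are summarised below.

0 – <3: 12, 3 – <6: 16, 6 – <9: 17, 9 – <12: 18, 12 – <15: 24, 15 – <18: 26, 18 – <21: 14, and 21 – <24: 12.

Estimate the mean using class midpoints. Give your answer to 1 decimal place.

12.2

Midpoints: 1.5, 4.5, 7.5, 10.5, 13.5, 16.5, 19.5, 22.5
Σfm = 12×1.5 + 16×4.5 + 17×7.5 + 18×10.5 + 24×13.5 + 26×16.5 + 14×19.5 + 12×22.5 = 1702.5
n = Σf = 139
Mean = 1702.5 / 139 = 12.2482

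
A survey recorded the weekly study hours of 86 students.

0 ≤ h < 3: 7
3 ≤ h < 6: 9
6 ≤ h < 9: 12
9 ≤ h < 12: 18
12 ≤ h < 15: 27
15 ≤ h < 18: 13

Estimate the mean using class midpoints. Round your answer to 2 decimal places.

Midpoints: 1.5, 4.5, 7.5, 10.5, 13.5, 16.5
Σfm = 7×1.5 + 9×4.5 + 12×7.5 + 18×10.5 + 27×13.5 + 13×16.5 = 909
n = Σf = 86
Mean = 909 / 86 = 10.5698

10.57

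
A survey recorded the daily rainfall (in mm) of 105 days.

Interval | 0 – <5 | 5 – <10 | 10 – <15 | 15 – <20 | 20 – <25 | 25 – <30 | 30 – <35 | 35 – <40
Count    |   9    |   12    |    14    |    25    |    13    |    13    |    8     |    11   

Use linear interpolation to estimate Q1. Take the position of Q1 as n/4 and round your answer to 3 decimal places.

Cumulative frequencies: 9, 21, 35, 60, 73, 86, 94, 105
n = 105; position = n/4 = 26.25.
This falls in the class 10 – <15: L = 10, F = 21, f = 14, h = 5.
Lower quartile ≈ 10 + ((26.25 − 21) / 14) × 5 = 11.8750

11.875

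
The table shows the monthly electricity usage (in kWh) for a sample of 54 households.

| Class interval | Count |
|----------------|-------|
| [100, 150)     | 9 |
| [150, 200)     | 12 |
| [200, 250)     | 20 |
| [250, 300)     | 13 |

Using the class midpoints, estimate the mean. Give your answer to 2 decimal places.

Midpoints: 125, 175, 225, 275
Σfm = 9×125 + 12×175 + 20×225 + 13×275 = 11300
n = Σf = 54
Mean = 11300 / 54 = 209.2593

209.26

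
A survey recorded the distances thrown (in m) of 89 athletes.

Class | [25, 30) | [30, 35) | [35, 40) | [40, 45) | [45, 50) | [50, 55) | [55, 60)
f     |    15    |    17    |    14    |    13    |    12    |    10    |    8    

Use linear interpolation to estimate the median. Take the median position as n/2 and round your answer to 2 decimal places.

Cumulative frequencies: 15, 32, 46, 59, 71, 81, 89
n = 89; position = n/2 = 44.5.
This falls in the class [35, 40): L = 35, F = 32, f = 14, h = 5.
Median ≈ 35 + ((44.5 − 32) / 14) × 5 = 39.4643

39.46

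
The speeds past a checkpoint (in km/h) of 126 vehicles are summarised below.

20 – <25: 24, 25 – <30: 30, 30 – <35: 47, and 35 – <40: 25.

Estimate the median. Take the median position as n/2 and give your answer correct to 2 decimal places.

30.96

Cumulative frequencies: 24, 54, 101, 126
n = 126; position = n/2 = 63.
This falls in the class 30 – <35: L = 30, F = 54, f = 47, h = 5.
Median ≈ 30 + ((63 − 54) / 47) × 5 = 30.9574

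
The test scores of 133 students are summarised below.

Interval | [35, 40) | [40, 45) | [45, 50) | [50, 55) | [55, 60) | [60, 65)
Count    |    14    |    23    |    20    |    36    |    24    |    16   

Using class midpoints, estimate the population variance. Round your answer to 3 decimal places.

Midpoints: 37.5, 42.5, 47.5, 52.5, 57.5, 62.5
n = 133, Σfm = 6722.5, mean = 50.5451
Σfm² = 347431.25
Σf(m − x̄)² = Σfm² − (Σfm)²/n = 347431.25 − 6722.5²/133 = 7641.7293
Population variance = 7641.7293 / 133 = 57.4566

57.457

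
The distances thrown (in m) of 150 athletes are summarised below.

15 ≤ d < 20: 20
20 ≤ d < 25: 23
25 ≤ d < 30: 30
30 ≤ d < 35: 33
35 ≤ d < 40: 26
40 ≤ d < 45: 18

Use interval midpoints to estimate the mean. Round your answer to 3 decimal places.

30.033

Midpoints: 17.5, 22.5, 27.5, 32.5, 37.5, 42.5
Σfm = 20×17.5 + 23×22.5 + 30×27.5 + 33×32.5 + 26×37.5 + 18×42.5 = 4505
n = Σf = 150
Mean = 4505 / 150 = 30.0333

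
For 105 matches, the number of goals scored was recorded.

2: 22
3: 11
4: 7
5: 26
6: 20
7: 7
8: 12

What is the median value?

5

Cumulative frequencies: 22, 33, 40, 66, 86, 93, 105
n = 105, so the median is the value in position (n+1)/2 = 53.
Position 53 falls at value 5.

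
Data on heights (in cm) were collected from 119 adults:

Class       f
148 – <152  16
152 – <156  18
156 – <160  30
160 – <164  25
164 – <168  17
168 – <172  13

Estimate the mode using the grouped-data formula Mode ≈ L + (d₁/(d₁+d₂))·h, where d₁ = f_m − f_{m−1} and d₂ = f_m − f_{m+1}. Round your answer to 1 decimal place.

Modal class: 156 – <160 (highest frequency 30).
d₁ = 30 − 18 = 12, d₂ = 30 − 25 = 5
Mode ≈ 156 + (12/(12+5)) × 4 = 156 + 2.8235 = 158.8235

158.8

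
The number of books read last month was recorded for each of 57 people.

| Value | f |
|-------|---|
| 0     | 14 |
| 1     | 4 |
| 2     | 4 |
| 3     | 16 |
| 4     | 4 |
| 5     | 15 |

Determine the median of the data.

3

Cumulative frequencies: 14, 18, 22, 38, 42, 57
n = 57, so the median is the value in position (n+1)/2 = 29.
Position 29 falls at value 3.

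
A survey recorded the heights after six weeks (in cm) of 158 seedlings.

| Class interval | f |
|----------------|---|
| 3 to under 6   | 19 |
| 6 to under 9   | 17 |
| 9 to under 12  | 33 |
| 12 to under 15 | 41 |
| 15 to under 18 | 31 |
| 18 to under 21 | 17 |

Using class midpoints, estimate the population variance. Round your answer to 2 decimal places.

Midpoints: 4.5, 7.5, 10.5, 13.5, 16.5, 19.5
n = 158, Σfm = 1956, mean = 12.3797
Σfm² = 27355.5
Σf(m − x̄)² = Σfm² − (Σfm)²/n = 27355.5 − 1956²/158 = 3140.7152
Population variance = 3140.7152 / 158 = 19.8779

19.88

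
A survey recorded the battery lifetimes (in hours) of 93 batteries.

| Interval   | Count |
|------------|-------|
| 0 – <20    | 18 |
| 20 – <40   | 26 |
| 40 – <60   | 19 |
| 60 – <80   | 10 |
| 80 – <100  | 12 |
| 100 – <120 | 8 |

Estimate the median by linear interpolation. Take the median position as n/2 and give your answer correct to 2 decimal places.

Cumulative frequencies: 18, 44, 63, 73, 85, 93
n = 93; position = n/2 = 46.5.
This falls in the class 40 – <60: L = 40, F = 44, f = 19, h = 20.
Median ≈ 40 + ((46.5 − 44) / 19) × 20 = 42.6316

42.63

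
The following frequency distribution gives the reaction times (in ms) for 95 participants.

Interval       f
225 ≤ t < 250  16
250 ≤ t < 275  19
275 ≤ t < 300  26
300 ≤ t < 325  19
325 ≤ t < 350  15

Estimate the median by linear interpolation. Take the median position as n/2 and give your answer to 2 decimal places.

Cumulative frequencies: 16, 35, 61, 80, 95
n = 95; position = n/2 = 47.5.
This falls in the class 275 ≤ t < 300: L = 275, F = 35, f = 26, h = 25.
Median ≈ 275 + ((47.5 − 35) / 26) × 25 = 287.0192

287.02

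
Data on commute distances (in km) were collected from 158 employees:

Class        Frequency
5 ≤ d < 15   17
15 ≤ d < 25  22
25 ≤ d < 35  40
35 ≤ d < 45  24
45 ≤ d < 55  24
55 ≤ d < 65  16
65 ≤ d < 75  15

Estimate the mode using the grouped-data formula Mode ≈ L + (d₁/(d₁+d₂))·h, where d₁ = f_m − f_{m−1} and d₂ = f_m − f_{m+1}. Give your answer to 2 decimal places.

Modal class: 25 ≤ d < 35 (highest frequency 40).
d₁ = 40 − 22 = 18, d₂ = 40 − 24 = 16
Mode ≈ 25 + (18/(18+16)) × 10 = 25 + 5.2941 = 30.2941

30.29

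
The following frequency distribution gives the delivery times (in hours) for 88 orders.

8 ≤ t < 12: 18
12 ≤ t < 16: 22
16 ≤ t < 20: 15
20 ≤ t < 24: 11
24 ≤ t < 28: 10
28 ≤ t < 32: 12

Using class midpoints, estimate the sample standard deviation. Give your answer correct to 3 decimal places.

Midpoints: 10, 14, 18, 22, 26, 30
n = 88, Σfm = 1620, mean = 18.4091
Σfm² = 33856
Σf(m − x̄)² = Σfm² − (Σfm)²/n = 33856 − 1620²/88 = 4033.2727
Sample variance = 4033.2727 / 87 = 46.3595
Standard deviation = √46.3595 = 6.8088

6.809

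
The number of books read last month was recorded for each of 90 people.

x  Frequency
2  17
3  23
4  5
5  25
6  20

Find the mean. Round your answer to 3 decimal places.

Values: 2, 3, 4, 5, 6
Σfx = 17×2 + 23×3 + 5×4 + 25×5 + 20×6 = 368
n = Σf = 90
Mean = 368 / 90 = 4.0889

4.089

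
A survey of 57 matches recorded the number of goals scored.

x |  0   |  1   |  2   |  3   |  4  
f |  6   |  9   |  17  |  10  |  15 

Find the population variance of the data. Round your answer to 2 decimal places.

Values: 0, 1, 2, 3, 4
n = 57, Σfx = 133, mean = 2.3333
Σfx² = 407
Σf(x − x̄)² = Σfx² − (Σfx)²/n = 407 − 133²/57 = 96.6667
Population variance = 96.6667 / 57 = 1.6959

1.70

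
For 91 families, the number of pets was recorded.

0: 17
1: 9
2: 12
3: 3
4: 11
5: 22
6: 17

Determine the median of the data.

4

Cumulative frequencies: 17, 26, 38, 41, 52, 74, 91
n = 91, so the median is the value in position (n+1)/2 = 46.
Position 46 falls at value 4.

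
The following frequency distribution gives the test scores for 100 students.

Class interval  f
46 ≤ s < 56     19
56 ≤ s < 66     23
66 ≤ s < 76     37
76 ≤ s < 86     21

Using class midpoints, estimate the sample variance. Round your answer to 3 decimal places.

105.051

Midpoints: 51, 61, 71, 81
n = 100, Σfm = 6700, mean = 67.0000
Σfm² = 459300
Σf(m − x̄)² = Σfm² − (Σfm)²/n = 459300 − 6700²/100 = 10400.0000
Sample variance = 10400.0000 / 99 = 105.0505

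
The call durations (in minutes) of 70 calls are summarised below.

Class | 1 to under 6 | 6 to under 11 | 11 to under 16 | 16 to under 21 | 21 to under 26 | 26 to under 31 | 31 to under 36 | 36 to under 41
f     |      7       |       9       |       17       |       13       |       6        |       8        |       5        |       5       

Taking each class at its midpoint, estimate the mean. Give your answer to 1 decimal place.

Midpoints: 3.5, 8.5, 13.5, 18.5, 23.5, 28.5, 33.5, 38.5
Σfm = 7×3.5 + 9×8.5 + 17×13.5 + 13×18.5 + 6×23.5 + 8×28.5 + 5×33.5 + 5×38.5 = 1300
n = Σf = 70
Mean = 1300 / 70 = 18.5714

18.6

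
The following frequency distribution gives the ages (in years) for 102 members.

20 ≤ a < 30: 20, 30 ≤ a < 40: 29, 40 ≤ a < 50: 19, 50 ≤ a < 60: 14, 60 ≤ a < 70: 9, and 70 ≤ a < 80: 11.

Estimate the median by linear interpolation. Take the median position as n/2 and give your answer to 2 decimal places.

41.05

Cumulative frequencies: 20, 49, 68, 82, 91, 102
n = 102; position = n/2 = 51.
This falls in the class 40 ≤ a < 50: L = 40, F = 49, f = 19, h = 10.
Median ≈ 40 + ((51 − 49) / 19) × 10 = 41.0526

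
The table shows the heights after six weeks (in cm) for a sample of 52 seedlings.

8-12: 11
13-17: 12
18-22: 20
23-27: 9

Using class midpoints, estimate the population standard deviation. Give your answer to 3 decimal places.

5.047

Midpoints: 10, 15, 20, 25
n = 52, Σfm = 915, mean = 17.5962
Σfm² = 17425
Σf(m − x̄)² = Σfm² − (Σfm)²/n = 17425 − 915²/52 = 1324.5192
Population variance = 1324.5192 / 52 = 25.4715
Standard deviation = √25.4715 = 5.0469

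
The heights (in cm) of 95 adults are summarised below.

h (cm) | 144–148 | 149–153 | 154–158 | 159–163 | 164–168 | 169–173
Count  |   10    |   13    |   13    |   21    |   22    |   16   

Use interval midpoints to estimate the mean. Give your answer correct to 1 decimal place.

Midpoints: 146, 151, 156, 161, 166, 171
Σfm = 10×146 + 13×151 + 13×156 + 21×161 + 22×166 + 16×171 = 15220
n = Σf = 95
Mean = 15220 / 95 = 160.2105

160.2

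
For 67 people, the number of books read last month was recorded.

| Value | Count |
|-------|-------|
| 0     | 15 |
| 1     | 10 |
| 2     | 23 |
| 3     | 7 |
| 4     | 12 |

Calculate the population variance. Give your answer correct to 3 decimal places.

Values: 0, 1, 2, 3, 4
n = 67, Σfx = 125, mean = 1.8657
Σfx² = 357
Σf(x − x̄)² = Σfx² − (Σfx)²/n = 357 − 125²/67 = 123.7910
Population variance = 123.7910 / 67 = 1.8476

1.848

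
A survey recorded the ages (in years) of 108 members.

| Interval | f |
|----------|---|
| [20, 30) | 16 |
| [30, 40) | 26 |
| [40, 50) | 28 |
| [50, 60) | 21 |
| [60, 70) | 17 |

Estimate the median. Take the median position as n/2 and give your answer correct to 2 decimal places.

44.29

Cumulative frequencies: 16, 42, 70, 91, 108
n = 108; position = n/2 = 54.
This falls in the class [40, 50): L = 40, F = 42, f = 28, h = 10.
Median ≈ 40 + ((54 − 42) / 28) × 10 = 44.2857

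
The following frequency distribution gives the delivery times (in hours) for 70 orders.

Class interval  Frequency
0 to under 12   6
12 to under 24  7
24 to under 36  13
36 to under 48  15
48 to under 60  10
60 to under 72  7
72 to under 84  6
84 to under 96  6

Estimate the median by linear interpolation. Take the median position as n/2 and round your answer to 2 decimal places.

Cumulative frequencies: 6, 13, 26, 41, 51, 58, 64, 70
n = 70; position = n/2 = 35.
This falls in the class 36 to under 48: L = 36, F = 26, f = 15, h = 12.
Median ≈ 36 + ((35 − 26) / 15) × 12 = 43.2000

43.20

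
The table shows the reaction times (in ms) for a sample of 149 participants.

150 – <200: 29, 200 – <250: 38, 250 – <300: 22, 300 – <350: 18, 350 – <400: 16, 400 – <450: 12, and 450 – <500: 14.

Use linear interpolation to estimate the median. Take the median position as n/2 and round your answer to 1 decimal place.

Cumulative frequencies: 29, 67, 89, 107, 123, 135, 149
n = 149; position = n/2 = 74.5.
This falls in the class 250 – <300: L = 250, F = 67, f = 22, h = 50.
Median ≈ 250 + ((74.5 − 67) / 22) × 50 = 267.0455

267.0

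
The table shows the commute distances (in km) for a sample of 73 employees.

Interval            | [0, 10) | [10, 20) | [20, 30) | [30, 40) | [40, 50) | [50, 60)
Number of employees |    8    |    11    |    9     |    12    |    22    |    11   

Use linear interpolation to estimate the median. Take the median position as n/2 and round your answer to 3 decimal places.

Cumulative frequencies: 8, 19, 28, 40, 62, 73
n = 73; position = n/2 = 36.5.
This falls in the class [30, 40): L = 30, F = 28, f = 12, h = 10.
Median ≈ 30 + ((36.5 − 28) / 12) × 10 = 37.0833

37.083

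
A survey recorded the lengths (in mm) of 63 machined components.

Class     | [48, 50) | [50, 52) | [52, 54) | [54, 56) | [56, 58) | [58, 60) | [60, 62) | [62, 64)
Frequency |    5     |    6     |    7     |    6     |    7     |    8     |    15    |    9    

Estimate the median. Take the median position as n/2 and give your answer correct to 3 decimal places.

58.125

Cumulative frequencies: 5, 11, 18, 24, 31, 39, 54, 63
n = 63; position = n/2 = 31.5.
This falls in the class [58, 60): L = 58, F = 31, f = 8, h = 2.
Median ≈ 58 + ((31.5 − 31) / 8) × 2 = 58.1250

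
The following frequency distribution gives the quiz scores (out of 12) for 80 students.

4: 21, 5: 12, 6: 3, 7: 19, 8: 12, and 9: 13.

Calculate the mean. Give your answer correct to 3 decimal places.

Values: 4, 5, 6, 7, 8, 9
Σfx = 21×4 + 12×5 + 3×6 + 19×7 + 12×8 + 13×9 = 508
n = Σf = 80
Mean = 508 / 80 = 6.3500

6.350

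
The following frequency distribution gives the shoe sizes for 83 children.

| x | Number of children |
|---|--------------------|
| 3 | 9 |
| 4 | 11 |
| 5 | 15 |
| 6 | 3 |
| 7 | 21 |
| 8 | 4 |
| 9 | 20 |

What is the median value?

Cumulative frequencies: 9, 20, 35, 38, 59, 63, 83
n = 83, so the median is the value in position (n+1)/2 = 42.
Position 42 falls at value 7.

7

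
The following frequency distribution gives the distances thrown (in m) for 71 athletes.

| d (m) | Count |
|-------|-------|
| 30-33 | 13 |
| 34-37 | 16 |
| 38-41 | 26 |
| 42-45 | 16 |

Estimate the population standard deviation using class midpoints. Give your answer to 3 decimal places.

4.097

Midpoints: 31.5, 35.5, 39.5, 43.5
n = 71, Σfm = 2700.5, mean = 38.0352
Σfm² = 103905.75
Σf(m − x̄)² = Σfm² − (Σfm)²/n = 103905.75 − 2700.5²/71 = 1191.6620
Population variance = 1191.6620 / 71 = 16.7840
Standard deviation = √16.7840 = 4.0968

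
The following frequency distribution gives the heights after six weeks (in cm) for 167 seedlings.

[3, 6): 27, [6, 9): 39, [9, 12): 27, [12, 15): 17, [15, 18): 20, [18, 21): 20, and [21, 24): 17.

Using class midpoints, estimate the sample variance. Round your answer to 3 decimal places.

Midpoints: 4.5, 7.5, 10.5, 13.5, 16.5, 19.5, 22.5
n = 167, Σfm = 2029.5, mean = 12.1527
Σfm² = 30471.75
Σf(m − x̄)² = Σfm² − (Σfm)²/n = 30471.75 − 2029.5²/167 = 5807.8563
Sample variance = 5807.8563 / 166 = 34.9871

34.987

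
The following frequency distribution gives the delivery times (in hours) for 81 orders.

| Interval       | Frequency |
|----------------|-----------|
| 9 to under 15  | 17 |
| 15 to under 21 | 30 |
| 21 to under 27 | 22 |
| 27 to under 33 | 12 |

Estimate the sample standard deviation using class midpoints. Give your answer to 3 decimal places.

Midpoints: 12, 18, 24, 30
n = 81, Σfm = 1632, mean = 20.1481
Σfm² = 35640
Σf(m − x̄)² = Σfm² − (Σfm)²/n = 35640 − 1632²/81 = 2758.2222
Sample variance = 2758.2222 / 80 = 34.4778
Standard deviation = √34.4778 = 5.8718

5.872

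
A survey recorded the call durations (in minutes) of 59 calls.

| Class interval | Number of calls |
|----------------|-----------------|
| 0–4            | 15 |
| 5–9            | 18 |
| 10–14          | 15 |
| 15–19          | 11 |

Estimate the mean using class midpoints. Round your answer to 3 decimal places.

Midpoints: 2, 7, 12, 17
Σfm = 15×2 + 18×7 + 15×12 + 11×17 = 523
n = Σf = 59
Mean = 523 / 59 = 8.8644

8.864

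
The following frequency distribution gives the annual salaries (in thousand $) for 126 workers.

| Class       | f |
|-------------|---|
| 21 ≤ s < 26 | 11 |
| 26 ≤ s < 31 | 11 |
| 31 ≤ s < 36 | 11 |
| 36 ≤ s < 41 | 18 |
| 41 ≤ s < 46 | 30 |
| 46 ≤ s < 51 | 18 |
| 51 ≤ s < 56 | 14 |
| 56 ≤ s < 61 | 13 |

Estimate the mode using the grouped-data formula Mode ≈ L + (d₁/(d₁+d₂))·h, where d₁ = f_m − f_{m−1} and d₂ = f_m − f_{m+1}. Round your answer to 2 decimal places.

Modal class: 41 ≤ s < 46 (highest frequency 30).
d₁ = 30 − 18 = 12, d₂ = 30 − 18 = 12
Mode ≈ 41 + (12/(12+12)) × 5 = 41 + 2.5000 = 43.5000

43.50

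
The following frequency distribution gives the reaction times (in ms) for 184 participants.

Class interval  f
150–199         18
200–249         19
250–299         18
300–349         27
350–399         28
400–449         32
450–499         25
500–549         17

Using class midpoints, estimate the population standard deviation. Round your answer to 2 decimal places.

105.81

Midpoints: 174.5, 224.5, 274.5, 324.5, 374.5, 424.5, 474.5, 524.5
n = 184, Σfm = 65958, mean = 358.4674
Σfm² = 25703996
Σf(m − x̄)² = Σfm² − (Σfm)²/n = 25703996 − 65958²/184 = 2060203.8043
Population variance = 2060203.8043 / 184 = 11196.7598
Standard deviation = √11196.7598 = 105.8147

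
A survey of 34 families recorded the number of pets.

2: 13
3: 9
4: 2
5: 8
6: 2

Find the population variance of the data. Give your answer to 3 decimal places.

Values: 2, 3, 4, 5, 6
n = 34, Σfx = 113, mean = 3.3235
Σfx² = 437
Σf(x − x̄)² = Σfx² − (Σfx)²/n = 437 − 113²/34 = 61.4412
Population variance = 61.4412 / 34 = 1.8071

1.807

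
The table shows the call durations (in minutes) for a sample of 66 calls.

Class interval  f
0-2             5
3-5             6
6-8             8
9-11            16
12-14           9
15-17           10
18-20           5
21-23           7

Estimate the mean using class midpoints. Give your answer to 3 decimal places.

Midpoints: 1, 4, 7, 10, 13, 16, 19, 22
Σfm = 5×1 + 6×4 + 8×7 + 16×10 + 9×13 + 10×16 + 5×19 + 7×22 = 771
n = Σf = 66
Mean = 771 / 66 = 11.6818

11.682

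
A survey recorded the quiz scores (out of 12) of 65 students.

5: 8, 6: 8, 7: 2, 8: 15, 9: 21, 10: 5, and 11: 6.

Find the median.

Cumulative frequencies: 8, 16, 18, 33, 54, 59, 65
n = 65, so the median is the value in position (n+1)/2 = 33.
Position 33 falls at value 8.

8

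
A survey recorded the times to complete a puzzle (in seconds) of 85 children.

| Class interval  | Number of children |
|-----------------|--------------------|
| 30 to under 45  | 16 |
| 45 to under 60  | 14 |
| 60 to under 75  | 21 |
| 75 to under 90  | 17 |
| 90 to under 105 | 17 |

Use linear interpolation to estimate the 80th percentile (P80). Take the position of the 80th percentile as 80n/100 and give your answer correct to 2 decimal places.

90.00

Cumulative frequencies: 16, 30, 51, 68, 85
n = 85; position = 80n/100 = 68.
This falls in the class 75 to under 90: L = 75, F = 51, f = 17, h = 15.
80th percentile ≈ 75 + ((68 − 51) / 17) × 15 = 90.0000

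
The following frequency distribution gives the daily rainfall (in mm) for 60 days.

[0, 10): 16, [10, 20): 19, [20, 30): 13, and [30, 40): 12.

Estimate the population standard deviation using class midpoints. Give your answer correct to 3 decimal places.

Midpoints: 5, 15, 25, 35
n = 60, Σfm = 1110, mean = 18.5000
Σfm² = 27500
Σf(m − x̄)² = Σfm² − (Σfm)²/n = 27500 − 1110²/60 = 6965.0000
Population variance = 6965.0000 / 60 = 116.0833
Standard deviation = √116.0833 = 10.7742

10.774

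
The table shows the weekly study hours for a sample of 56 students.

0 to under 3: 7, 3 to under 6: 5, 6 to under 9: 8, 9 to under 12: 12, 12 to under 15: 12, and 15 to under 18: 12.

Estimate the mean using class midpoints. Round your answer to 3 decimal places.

10.339

Midpoints: 1.5, 4.5, 7.5, 10.5, 13.5, 16.5
Σfm = 7×1.5 + 5×4.5 + 8×7.5 + 12×10.5 + 12×13.5 + 12×16.5 = 579
n = Σf = 56
Mean = 579 / 56 = 10.3393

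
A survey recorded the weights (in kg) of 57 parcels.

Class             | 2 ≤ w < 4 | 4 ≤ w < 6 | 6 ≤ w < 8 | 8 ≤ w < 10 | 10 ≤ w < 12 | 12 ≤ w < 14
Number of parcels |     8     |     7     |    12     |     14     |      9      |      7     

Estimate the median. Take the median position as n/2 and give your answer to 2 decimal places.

Cumulative frequencies: 8, 15, 27, 41, 50, 57
n = 57; position = n/2 = 28.5.
This falls in the class 8 ≤ w < 10: L = 8, F = 27, f = 14, h = 2.
Median ≈ 8 + ((28.5 − 27) / 14) × 2 = 8.2143

8.21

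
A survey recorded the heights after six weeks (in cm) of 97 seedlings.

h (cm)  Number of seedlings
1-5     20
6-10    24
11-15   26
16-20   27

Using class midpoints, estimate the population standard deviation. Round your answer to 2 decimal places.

5.49

Midpoints: 3, 8, 13, 18
n = 97, Σfm = 1076, mean = 11.0928
Σfm² = 14858
Σf(m − x̄)² = Σfm² − (Σfm)²/n = 14858 − 1076²/97 = 2922.1649
Population variance = 2922.1649 / 97 = 30.1254
Standard deviation = √30.1254 = 5.4887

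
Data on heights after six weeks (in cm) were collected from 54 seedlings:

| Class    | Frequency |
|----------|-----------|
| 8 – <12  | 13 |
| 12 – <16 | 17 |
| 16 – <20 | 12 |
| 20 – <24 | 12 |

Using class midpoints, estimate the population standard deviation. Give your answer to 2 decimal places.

4.33

Midpoints: 10, 14, 18, 22
n = 54, Σfm = 848, mean = 15.7037
Σfm² = 14328
Σf(m − x̄)² = Σfm² − (Σfm)²/n = 14328 − 848²/54 = 1011.2593
Population variance = 1011.2593 / 54 = 18.7270
Standard deviation = √18.7270 = 4.3275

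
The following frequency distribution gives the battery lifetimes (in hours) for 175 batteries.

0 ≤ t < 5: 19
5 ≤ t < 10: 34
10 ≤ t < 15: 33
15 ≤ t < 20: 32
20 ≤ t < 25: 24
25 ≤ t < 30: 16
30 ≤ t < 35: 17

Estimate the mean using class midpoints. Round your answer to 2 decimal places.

Midpoints: 2.5, 7.5, 12.5, 17.5, 22.5, 27.5, 32.5
Σfm = 19×2.5 + 34×7.5 + 33×12.5 + 32×17.5 + 24×22.5 + 16×27.5 + 17×32.5 = 2807.5
n = Σf = 175
Mean = 2807.5 / 175 = 16.0429

16.04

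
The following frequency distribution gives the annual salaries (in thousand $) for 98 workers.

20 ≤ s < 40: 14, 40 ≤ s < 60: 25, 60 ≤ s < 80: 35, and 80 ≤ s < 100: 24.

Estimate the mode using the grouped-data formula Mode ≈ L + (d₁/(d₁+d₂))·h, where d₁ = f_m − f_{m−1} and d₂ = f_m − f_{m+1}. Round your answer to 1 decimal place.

69.5

Modal class: 60 ≤ s < 80 (highest frequency 35).
d₁ = 35 − 25 = 10, d₂ = 35 − 24 = 11
Mode ≈ 60 + (10/(10+11)) × 20 = 60 + 9.5238 = 69.5238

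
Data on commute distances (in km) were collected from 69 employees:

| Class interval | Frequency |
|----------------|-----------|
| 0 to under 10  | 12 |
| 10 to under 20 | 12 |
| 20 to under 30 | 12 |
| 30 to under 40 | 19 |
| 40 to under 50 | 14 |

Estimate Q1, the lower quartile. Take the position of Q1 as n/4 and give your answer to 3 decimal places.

14.375

Cumulative frequencies: 12, 24, 36, 55, 69
n = 69; position = n/4 = 17.25.
This falls in the class 10 to under 20: L = 10, F = 12, f = 12, h = 10.
Lower quartile ≈ 10 + ((17.25 − 12) / 12) × 10 = 14.3750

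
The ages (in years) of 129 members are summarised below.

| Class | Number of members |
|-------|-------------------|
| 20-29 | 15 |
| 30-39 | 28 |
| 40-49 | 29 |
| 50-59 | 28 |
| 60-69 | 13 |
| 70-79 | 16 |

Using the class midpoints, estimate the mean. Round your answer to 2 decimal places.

47.91

Midpoints: 24.5, 34.5, 44.5, 54.5, 64.5, 74.5
Σfm = 15×24.5 + 28×34.5 + 29×44.5 + 28×54.5 + 13×64.5 + 16×74.5 = 6180.5
n = Σf = 129
Mean = 6180.5 / 129 = 47.9109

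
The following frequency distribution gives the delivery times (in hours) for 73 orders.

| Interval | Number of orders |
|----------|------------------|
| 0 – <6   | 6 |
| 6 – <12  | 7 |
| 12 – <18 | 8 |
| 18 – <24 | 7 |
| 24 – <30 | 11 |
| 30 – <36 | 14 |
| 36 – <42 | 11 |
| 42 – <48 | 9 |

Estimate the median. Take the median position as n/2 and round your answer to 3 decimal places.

28.636

Cumulative frequencies: 6, 13, 21, 28, 39, 53, 64, 73
n = 73; position = n/2 = 36.5.
This falls in the class 24 – <30: L = 24, F = 28, f = 11, h = 6.
Median ≈ 24 + ((36.5 − 28) / 11) × 6 = 28.6364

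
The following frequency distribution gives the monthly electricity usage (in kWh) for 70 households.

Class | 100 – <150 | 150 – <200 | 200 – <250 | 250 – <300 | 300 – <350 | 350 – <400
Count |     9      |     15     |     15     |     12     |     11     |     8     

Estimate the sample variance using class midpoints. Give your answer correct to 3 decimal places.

6162.008

Midpoints: 125, 175, 225, 275, 325, 375
n = 70, Σfm = 17000, mean = 242.8571
Σfm² = 4553750
Σf(m − x̄)² = Σfm² − (Σfm)²/n = 4553750 − 17000²/70 = 425178.5714
Sample variance = 425178.5714 / 69 = 6162.0083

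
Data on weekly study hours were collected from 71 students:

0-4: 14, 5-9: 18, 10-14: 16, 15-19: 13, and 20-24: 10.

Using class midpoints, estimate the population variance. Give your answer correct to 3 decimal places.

43.880

Midpoints: 2, 7, 12, 17, 22
n = 71, Σfm = 787, mean = 11.0845
Σfm² = 11839
Σf(m − x̄)² = Σfm² − (Σfm)²/n = 11839 − 787²/71 = 3115.4930
Population variance = 3115.4930 / 71 = 43.8802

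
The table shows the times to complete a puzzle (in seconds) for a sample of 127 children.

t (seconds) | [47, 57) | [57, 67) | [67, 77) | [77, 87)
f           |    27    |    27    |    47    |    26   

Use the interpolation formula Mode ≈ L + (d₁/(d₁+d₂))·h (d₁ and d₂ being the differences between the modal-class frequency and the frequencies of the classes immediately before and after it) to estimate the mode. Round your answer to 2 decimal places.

71.88

Modal class: [67, 77) (highest frequency 47).
d₁ = 47 − 27 = 20, d₂ = 47 − 26 = 21
Mode ≈ 67 + (20/(20+21)) × 10 = 67 + 4.8780 = 71.8780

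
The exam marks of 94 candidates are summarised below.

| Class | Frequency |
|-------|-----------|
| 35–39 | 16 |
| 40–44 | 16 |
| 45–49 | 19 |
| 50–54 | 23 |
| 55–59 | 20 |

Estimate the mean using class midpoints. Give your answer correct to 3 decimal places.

Midpoints: 37, 42, 47, 52, 57
Σfm = 16×37 + 16×42 + 19×47 + 23×52 + 20×57 = 4493
n = Σf = 94
Mean = 4493 / 94 = 47.7979

47.798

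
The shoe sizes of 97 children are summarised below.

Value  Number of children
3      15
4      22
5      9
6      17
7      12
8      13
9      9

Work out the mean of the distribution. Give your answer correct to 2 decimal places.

Values: 3, 4, 5, 6, 7, 8, 9
Σfx = 15×3 + 22×4 + 9×5 + 17×6 + 12×7 + 13×8 + 9×9 = 549
n = Σf = 97
Mean = 549 / 97 = 5.6598

5.66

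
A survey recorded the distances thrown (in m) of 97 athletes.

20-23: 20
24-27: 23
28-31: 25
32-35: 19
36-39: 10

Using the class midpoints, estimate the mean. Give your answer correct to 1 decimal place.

28.5

Midpoints: 21.5, 25.5, 29.5, 33.5, 37.5
Σfm = 20×21.5 + 23×25.5 + 25×29.5 + 19×33.5 + 10×37.5 = 2765.5
n = Σf = 97
Mean = 2765.5 / 97 = 28.5103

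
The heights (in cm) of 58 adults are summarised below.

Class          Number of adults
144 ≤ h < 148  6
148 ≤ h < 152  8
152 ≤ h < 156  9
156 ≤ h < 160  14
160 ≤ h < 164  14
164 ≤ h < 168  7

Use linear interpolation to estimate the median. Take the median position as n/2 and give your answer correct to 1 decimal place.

157.7

Cumulative frequencies: 6, 14, 23, 37, 51, 58
n = 58; position = n/2 = 29.
This falls in the class 156 ≤ h < 160: L = 156, F = 23, f = 14, h = 4.
Median ≈ 156 + ((29 − 23) / 14) × 4 = 157.7143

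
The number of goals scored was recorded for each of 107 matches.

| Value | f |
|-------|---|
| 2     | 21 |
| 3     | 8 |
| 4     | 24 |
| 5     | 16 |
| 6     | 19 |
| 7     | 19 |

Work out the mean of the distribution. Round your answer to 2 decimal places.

4.57

Values: 2, 3, 4, 5, 6, 7
Σfx = 21×2 + 8×3 + 24×4 + 16×5 + 19×6 + 19×7 = 489
n = Σf = 107
Mean = 489 / 107 = 4.5701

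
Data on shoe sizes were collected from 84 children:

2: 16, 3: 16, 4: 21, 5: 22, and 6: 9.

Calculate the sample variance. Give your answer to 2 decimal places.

1.65

Values: 2, 3, 4, 5, 6
n = 84, Σfx = 328, mean = 3.9048
Σfx² = 1418
Σf(x − x̄)² = Σfx² − (Σfx)²/n = 1418 − 328²/84 = 137.2381
Sample variance = 137.2381 / 83 = 1.6535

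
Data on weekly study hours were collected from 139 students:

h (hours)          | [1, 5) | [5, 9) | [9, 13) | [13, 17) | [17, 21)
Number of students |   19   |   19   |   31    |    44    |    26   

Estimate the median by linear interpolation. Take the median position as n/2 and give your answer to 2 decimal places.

Cumulative frequencies: 19, 38, 69, 113, 139
n = 139; position = n/2 = 69.5.
This falls in the class [13, 17): L = 13, F = 69, f = 44, h = 4.
Median ≈ 13 + ((69.5 − 69) / 44) × 4 = 13.0455

13.05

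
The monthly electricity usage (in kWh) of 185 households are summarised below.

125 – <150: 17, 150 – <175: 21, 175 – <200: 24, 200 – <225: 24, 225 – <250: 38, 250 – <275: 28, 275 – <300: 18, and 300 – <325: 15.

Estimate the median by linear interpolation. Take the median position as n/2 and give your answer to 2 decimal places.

229.28

Cumulative frequencies: 17, 38, 62, 86, 124, 152, 170, 185
n = 185; position = n/2 = 92.5.
This falls in the class 225 – <250: L = 225, F = 86, f = 38, h = 25.
Median ≈ 225 + ((92.5 − 86) / 38) × 25 = 229.2763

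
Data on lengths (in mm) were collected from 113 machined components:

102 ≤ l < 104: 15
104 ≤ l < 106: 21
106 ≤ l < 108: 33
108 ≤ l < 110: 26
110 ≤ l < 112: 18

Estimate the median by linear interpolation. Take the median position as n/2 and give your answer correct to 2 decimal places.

107.24

Cumulative frequencies: 15, 36, 69, 95, 113
n = 113; position = n/2 = 56.5.
This falls in the class 106 ≤ l < 108: L = 106, F = 36, f = 33, h = 2.
Median ≈ 106 + ((56.5 − 36) / 33) × 2 = 107.2424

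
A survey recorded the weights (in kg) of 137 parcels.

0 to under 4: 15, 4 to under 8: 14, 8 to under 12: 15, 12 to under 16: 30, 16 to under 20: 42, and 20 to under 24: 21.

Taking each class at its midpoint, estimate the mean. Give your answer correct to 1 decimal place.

13.9

Midpoints: 2, 6, 10, 14, 18, 22
Σfm = 15×2 + 14×6 + 15×10 + 30×14 + 42×18 + 21×22 = 1902
n = Σf = 137
Mean = 1902 / 137 = 13.8832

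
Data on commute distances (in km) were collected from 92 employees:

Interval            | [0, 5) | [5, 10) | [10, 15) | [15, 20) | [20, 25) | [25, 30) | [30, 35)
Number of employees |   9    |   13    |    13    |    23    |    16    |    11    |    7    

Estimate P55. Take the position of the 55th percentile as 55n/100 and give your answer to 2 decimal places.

Cumulative frequencies: 9, 22, 35, 58, 74, 85, 92
n = 92; position = 55n/100 = 50.6.
This falls in the class [15, 20): L = 15, F = 35, f = 23, h = 5.
55th percentile ≈ 15 + ((50.6 − 35) / 23) × 5 = 18.3913

18.39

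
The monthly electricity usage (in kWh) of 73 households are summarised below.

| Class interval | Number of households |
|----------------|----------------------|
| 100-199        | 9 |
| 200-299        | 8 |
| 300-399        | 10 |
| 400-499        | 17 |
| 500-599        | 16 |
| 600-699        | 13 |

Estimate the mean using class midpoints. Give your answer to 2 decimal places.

Midpoints: 149.5, 249.5, 349.5, 449.5, 549.5, 649.5
Σfm = 9×149.5 + 8×249.5 + 10×349.5 + 17×449.5 + 16×549.5 + 13×649.5 = 31713.5
n = Σf = 73
Mean = 31713.5 / 73 = 434.4315

434.43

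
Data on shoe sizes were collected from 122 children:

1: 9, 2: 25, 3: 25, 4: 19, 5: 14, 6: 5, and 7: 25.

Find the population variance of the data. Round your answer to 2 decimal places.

3.81

Values: 1, 2, 3, 4, 5, 6, 7
n = 122, Σfx = 485, mean = 3.9754
Σfx² = 2393
Σf(x − x̄)² = Σfx² − (Σfx)²/n = 2393 − 485²/122 = 464.9262
Population variance = 464.9262 / 122 = 3.8109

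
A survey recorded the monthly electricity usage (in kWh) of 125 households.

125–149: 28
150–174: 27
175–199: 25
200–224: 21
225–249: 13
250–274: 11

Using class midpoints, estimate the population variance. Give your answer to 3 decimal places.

1554.640

Midpoints: 137, 162, 187, 212, 237, 262
n = 125, Σfm = 23300, mean = 186.4000
Σfm² = 4537450
Σf(m − x̄)² = Σfm² − (Σfm)²/n = 4537450 − 23300²/125 = 194330.0000
Population variance = 194330.0000 / 125 = 1554.6400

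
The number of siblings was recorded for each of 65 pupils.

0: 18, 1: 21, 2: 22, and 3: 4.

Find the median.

1

Cumulative frequencies: 18, 39, 61, 65
n = 65, so the median is the value in position (n+1)/2 = 33.
Position 33 falls at value 1.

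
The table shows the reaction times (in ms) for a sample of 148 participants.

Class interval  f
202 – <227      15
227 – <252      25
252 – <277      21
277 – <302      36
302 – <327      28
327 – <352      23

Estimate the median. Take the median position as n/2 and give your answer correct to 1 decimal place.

286.0

Cumulative frequencies: 15, 40, 61, 97, 125, 148
n = 148; position = n/2 = 74.
This falls in the class 277 – <302: L = 277, F = 61, f = 36, h = 25.
Median ≈ 277 + ((74 − 61) / 36) × 25 = 286.0278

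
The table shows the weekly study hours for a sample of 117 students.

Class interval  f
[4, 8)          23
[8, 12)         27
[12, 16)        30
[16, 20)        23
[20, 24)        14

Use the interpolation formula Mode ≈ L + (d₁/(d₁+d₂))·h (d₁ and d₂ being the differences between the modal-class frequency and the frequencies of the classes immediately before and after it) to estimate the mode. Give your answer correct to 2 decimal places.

13.20

Modal class: [12, 16) (highest frequency 30).
d₁ = 30 − 27 = 3, d₂ = 30 − 23 = 7
Mode ≈ 12 + (3/(3+7)) × 4 = 12 + 1.2000 = 13.2000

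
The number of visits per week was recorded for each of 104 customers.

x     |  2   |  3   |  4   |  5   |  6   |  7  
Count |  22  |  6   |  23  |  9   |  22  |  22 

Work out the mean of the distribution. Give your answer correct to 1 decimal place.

Values: 2, 3, 4, 5, 6, 7
Σfx = 22×2 + 6×3 + 23×4 + 9×5 + 22×6 + 22×7 = 485
n = Σf = 104
Mean = 485 / 104 = 4.6635

4.7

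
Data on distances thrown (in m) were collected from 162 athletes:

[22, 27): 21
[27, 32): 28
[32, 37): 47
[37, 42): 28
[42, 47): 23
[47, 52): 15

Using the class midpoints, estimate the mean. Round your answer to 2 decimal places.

36.01

Midpoints: 24.5, 29.5, 34.5, 39.5, 44.5, 49.5
Σfm = 21×24.5 + 28×29.5 + 47×34.5 + 28×39.5 + 23×44.5 + 15×49.5 = 5834
n = Σf = 162
Mean = 5834 / 162 = 36.0123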